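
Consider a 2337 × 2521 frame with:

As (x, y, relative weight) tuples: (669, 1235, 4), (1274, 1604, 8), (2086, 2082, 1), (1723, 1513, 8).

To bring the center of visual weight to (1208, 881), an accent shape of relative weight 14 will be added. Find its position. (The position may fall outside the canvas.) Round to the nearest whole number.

(967, -80)

New total weight: (4 + 8 + 1 + 8) + 14 = 35.
Along x: (28738 + 14·x) / 35 = 1208 (existing moment 4·669 + 8·1274 + 1·2086 + 8·1723 = 28738) ⇒ x = (42280 − 28738) / 14 ≈ 967.29.
Along y: (31958 + 14·y) / 35 = 881 (existing moment 4·1235 + 8·1604 + 1·2082 + 8·1513 = 31958) ⇒ y = (30835 − 31958) / 14 ≈ -80.21.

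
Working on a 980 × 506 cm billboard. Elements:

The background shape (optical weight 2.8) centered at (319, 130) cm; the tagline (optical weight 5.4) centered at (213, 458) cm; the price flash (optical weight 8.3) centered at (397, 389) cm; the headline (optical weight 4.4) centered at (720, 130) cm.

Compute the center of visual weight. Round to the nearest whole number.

(407, 318)

Σw = 2.8 + 5.4 + 8.3 + 4.4 = 20.9.
x: (2.8·319 + 5.4·213 + 8.3·397 + 4.4·720) / 20.9 = 8506.5 / 20.9 ≈ 407.01
y: (2.8·130 + 5.4·458 + 8.3·389 + 4.4·130) / 20.9 = 6637.9 / 20.9 ≈ 317.60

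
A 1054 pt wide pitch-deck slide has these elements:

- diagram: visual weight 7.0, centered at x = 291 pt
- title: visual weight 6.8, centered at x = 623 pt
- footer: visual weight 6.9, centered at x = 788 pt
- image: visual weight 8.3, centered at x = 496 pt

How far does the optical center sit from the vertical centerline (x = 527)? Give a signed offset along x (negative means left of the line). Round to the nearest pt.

Weights sum to 7.0 + 6.8 + 6.9 + 8.3 = 29.0.
x-moment: 7.0·291 + 6.8·623 + 6.9·788 + 8.3·496 = 15827.4; centroid 15827.4/29.0 ≈ 545.77.
Offset from x = 527: 545.77 − 527 ≈ 18.77.

≈ 19 pt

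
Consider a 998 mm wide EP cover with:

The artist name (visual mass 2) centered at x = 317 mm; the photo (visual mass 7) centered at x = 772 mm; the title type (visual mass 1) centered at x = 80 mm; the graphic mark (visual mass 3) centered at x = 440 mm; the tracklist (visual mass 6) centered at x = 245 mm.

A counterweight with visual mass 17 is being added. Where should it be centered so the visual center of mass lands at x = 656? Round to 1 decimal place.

x ≈ 865.2

New total weight: (2 + 7 + 1 + 3 + 6) + 17 = 36.
x: target moment 36×656 = 23616; current 2·317 + 7·772 + 1·80 + 3·440 + 6·245 = 8908; the counterweight supplies 14708, so x = 14708/17 ≈ 865.18.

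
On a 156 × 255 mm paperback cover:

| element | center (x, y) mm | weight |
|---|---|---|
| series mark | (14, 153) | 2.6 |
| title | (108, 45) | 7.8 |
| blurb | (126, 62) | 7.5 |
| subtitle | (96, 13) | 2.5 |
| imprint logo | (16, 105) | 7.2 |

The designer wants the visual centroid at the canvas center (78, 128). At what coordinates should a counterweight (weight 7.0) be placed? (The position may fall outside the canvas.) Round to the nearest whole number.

With the counterweight, Σw becomes 2.6 + 7.8 + 7.5 + 2.5 + 7.2 + 7.0 = 34.6.
x: target moment 34.6×78 = 2698.8; current 2.6·14 + 7.8·108 + 7.5·126 + 2.5·96 + 7.2·16 = 2179.0; the counterweight supplies 519.8, so x = 519.8/7.0 ≈ 74.26.
y: target moment 34.6×128 = 4428.8; current 2.6·153 + 7.8·45 + 7.5·62 + 2.5·13 + 7.2·105 = 2002.3; the counterweight supplies 2426.5, so y = 2426.5/7.0 ≈ 346.64.

(74, 347)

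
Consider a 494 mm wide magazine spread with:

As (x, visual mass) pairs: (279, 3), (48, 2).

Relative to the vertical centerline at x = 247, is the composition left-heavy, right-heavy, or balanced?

left-heavy

Σw = 3 + 2 = 5.
Σw·x = 3·279 + 2·48 = 933, so x̄ = 933/5 ≈ 186.60.
186.6 lies left of the midline 247, so the layout is left-heavy.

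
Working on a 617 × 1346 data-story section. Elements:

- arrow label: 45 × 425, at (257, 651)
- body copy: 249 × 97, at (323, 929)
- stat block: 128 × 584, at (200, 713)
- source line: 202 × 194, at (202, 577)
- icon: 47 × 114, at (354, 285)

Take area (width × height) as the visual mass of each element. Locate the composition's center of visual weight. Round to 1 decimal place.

(230.5, 690.9)

Areas: arrow label 45·425 = 19125, body copy 249·97 = 24153, stat block 128·584 = 74752, source line 202·194 = 39188, icon 47·114 = 5358. Total weight = 162576.
x-moment: 19125·257 + 24153·323 + 74752·200 + 39188·202 + 5358·354 = 37479652; centroid 37479652/162576 ≈ 230.54.
y-moment: 19125·651 + 24153·929 + 74752·713 + 39188·577 + 5358·285 = 112325194; centroid 112325194/162576 ≈ 690.91.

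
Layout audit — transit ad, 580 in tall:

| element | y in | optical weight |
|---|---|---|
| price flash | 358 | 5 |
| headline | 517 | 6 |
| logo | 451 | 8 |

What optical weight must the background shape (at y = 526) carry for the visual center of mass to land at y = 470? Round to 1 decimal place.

w ≈ 7.7

Existing Σw = 19 (5 + 6 + 8); existing moment 5·358 + 6·517 + 8·451 = 8500.
Set Σw·y/Σw = 470: (8500 + 526w) = 470·(19 + w).
Rearranging, w·(526 − 470) = 470·19 − 8500 = 430, so w ≈ 430/56 = 7.68.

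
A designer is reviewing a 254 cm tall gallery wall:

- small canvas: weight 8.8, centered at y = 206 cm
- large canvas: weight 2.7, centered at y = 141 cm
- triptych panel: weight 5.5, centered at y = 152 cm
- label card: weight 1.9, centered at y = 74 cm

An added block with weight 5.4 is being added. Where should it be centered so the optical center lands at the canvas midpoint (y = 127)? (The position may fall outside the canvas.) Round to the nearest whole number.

New total weight: (8.8 + 2.7 + 5.5 + 1.9) + 5.4 = 24.3.
Along y: (3170.1 + 5.4·y) / 24.3 = 127 (existing moment 8.8·206 + 2.7·141 + 5.5·152 + 1.9·74 = 3170.1) ⇒ y = (3086.1 − 3170.1) / 5.4 ≈ -15.56.

y ≈ -16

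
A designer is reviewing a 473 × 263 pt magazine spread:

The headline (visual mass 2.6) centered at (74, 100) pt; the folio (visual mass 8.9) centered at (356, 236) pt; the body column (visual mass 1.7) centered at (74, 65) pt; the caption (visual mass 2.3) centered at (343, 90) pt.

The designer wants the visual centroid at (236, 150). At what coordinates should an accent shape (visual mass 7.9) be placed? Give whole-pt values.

New total weight: (2.6 + 8.9 + 1.7 + 2.3) + 7.9 = 23.4.
Along x: (4275.5 + 7.9·x) / 23.4 = 236 (existing moment 2.6·74 + 8.9·356 + 1.7·74 + 2.3·343 = 4275.5) ⇒ x = (5522.4 − 4275.5) / 7.9 ≈ 157.84.
Along y: (2677.9 + 7.9·y) / 23.4 = 150 (existing moment 2.6·100 + 8.9·236 + 1.7·65 + 2.3·90 = 2677.9) ⇒ y = (3510.0 − 2677.9) / 7.9 ≈ 105.33.

(158, 105)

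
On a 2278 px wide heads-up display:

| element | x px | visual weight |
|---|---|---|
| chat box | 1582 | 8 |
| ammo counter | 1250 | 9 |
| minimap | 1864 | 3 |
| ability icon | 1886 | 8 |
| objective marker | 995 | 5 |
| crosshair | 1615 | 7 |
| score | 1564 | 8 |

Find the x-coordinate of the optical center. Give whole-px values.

x ≈ 1529

Weights sum to 8 + 9 + 3 + 8 + 5 + 7 + 8 = 48.
Σw·x = 8·1582 + 9·1250 + 3·1864 + 8·1886 + 5·995 + 7·1615 + 8·1564 = 73378, so x̄ = 73378/48 ≈ 1528.71.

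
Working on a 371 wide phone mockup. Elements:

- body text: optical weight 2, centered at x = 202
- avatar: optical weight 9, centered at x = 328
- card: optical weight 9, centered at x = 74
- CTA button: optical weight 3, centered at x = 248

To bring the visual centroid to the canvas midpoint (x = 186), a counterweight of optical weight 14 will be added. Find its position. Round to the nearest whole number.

x ≈ 151

After adding the counterweight, total weight = 2 + 9 + 9 + 3 + 14 = 37.
Along x: (4766 + 14·x) / 37 = 186 (existing moment 2·202 + 9·328 + 9·74 + 3·248 = 4766) ⇒ x = (6882 − 4766) / 14 ≈ 151.14.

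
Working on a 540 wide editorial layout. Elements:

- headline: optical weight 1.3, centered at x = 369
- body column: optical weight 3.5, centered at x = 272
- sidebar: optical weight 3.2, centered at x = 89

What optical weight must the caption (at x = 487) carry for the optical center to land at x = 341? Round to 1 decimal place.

Fixed elements: Σw = 1.3 + 3.5 + 3.2 = 8.0, Σw·x = 1.3·369 + 3.5·272 + 3.2·89 = 1716.5.
For the centroid to hit 341: (1716.5 + w·487) / (8.0 + w) = 341.
So w = (341·8.0 − 1716.5)/(487 − 341) = 1011.5/146 ≈ 6.93.

w ≈ 6.9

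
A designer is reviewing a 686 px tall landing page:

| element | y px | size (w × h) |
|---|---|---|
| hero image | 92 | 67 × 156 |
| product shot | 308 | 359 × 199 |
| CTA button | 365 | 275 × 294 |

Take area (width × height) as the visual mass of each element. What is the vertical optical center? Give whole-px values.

Taking area as weight: hero image 67·156 = 10452, product shot 359·199 = 71441, CTA button 275·294 = 80850. Sum 162743.
y-moment: 10452·92 + 71441·308 + 80850·365 = 52475662; centroid 52475662/162743 ≈ 322.44.

y ≈ 322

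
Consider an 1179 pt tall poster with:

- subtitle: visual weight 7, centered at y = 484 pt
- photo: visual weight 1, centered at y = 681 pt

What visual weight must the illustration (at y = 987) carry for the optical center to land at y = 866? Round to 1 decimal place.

Existing Σw = 8 (7 + 1); existing moment 7·484 + 1·681 = 4069.
For the centroid to hit 866: (4069 + w·987) / (8 + w) = 866.
Solving: w = (866·8 − 4069) / (987 − 866) = 2859 / 121 ≈ 23.63.

w ≈ 23.6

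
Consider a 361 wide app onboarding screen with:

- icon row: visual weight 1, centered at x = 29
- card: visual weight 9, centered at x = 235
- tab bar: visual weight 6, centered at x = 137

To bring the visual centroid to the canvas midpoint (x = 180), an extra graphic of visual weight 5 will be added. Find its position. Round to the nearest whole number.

New total weight: (1 + 9 + 6) + 5 = 21.
x: need Σw·x = 21·180 = 3780. Existing = 1·29 + 9·235 + 6·137 = 2966. Remainder 814 / 5 ≈ 162.80.

x ≈ 163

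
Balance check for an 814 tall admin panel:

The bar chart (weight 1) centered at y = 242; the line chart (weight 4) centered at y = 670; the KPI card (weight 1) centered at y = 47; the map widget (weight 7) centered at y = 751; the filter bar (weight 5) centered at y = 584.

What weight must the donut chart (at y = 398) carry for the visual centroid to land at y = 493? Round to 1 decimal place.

Fixed elements: Σw = 1 + 4 + 1 + 7 + 5 = 18, Σw·y = 1·242 + 4·670 + 1·47 + 7·751 + 5·584 = 11146.
Set Σw·y/Σw = 493: (11146 + 398w) = 493·(18 + w).
So w = (493·18 − 11146)/(398 − 493) = -2272/-95 ≈ 23.92.

w ≈ 23.9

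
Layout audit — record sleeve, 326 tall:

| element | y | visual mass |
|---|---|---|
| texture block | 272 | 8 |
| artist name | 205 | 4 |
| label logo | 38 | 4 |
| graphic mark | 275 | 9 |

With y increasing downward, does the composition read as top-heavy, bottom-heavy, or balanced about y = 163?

Weights sum to 8 + 4 + 4 + 9 = 25.
y-moment: 8·272 + 4·205 + 4·38 + 9·275 = 5623; centroid 5623/25 ≈ 224.92.
Since 224.9 is below (larger y than) 163, the composition reads bottom-heavy.

bottom-heavy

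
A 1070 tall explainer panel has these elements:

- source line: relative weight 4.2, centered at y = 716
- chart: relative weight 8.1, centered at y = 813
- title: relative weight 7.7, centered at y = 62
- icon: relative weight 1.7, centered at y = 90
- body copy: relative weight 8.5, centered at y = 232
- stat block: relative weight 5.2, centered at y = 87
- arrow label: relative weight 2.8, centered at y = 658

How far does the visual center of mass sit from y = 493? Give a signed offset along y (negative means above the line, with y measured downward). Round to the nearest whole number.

Weights sum to 4.2 + 8.1 + 7.7 + 1.7 + 8.5 + 5.2 + 2.8 = 38.2.
y: moment 14489.7 / weight 38.2 ≈ 379.31
Offset from y = 493: 379.31 − 493 ≈ -113.69.

≈ -114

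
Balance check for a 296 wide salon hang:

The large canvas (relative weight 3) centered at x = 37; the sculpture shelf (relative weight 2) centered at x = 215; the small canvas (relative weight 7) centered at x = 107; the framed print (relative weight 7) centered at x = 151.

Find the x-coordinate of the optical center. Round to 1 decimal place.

Σw = 3 + 2 + 7 + 7 = 19.
x-moment: 3·37 + 2·215 + 7·107 + 7·151 = 2347; centroid 2347/19 ≈ 123.53.

x ≈ 123.5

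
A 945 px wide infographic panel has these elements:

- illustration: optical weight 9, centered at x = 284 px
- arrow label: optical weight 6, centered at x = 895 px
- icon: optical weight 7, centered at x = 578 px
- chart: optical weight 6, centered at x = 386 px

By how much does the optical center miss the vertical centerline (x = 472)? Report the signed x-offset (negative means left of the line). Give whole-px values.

≈ 38 px

Weights sum to 9 + 6 + 7 + 6 = 28.
x-moment: 9·284 + 6·895 + 7·578 + 6·386 = 14288; centroid 14288/28 ≈ 510.29.
Against x = 472, that's 510.29 − 472 = 38.29.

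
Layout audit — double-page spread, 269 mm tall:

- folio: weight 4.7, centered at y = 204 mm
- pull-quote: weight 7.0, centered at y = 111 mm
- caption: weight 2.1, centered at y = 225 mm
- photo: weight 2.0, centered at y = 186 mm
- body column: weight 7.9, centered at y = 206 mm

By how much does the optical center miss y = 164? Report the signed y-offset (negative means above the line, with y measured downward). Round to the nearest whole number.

Σw = 4.7 + 7.0 + 2.1 + 2.0 + 7.9 = 23.7.
y: (4.7·204 + 7.0·111 + 2.1·225 + 2.0·186 + 7.9·206) / 23.7 = 4207.7 / 23.7 ≈ 177.54
Offset from y = 164: 177.54 − 164 ≈ 13.54.

≈ 14 mm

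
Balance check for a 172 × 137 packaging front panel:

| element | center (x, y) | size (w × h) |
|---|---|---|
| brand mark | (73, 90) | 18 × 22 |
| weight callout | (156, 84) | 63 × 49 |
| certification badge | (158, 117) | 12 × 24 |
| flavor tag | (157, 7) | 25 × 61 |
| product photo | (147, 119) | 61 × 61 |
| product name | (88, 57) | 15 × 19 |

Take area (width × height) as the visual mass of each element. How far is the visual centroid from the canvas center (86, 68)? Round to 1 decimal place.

≈ 63.6

Areas: brand mark 18·22 = 396, weight callout 63·49 = 3087, certification badge 12·24 = 288, flavor tag 25·61 = 1525, product photo 61·61 = 3721, product name 15·19 = 285. Total weight = 9302.
x: moment 1367476 / weight 9302 ≈ 147.01
Σw·y = 798363; ȳ = 798363/9302 ≈ 85.83.
Offset from (86, 68): Δx ≈ 61.01, Δy ≈ 17.83; distance = √(Δx² + Δy²) ≈ 63.56.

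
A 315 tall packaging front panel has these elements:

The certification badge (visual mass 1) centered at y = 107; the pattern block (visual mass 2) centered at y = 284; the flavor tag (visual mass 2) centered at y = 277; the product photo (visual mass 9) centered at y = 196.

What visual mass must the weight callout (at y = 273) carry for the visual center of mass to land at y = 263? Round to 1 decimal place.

w ≈ 68.9

Fixed elements: Σw = 1 + 2 + 2 + 9 = 14, Σw·y = 1·107 + 2·284 + 2·277 + 9·196 = 2993.
Set Σw·y/Σw = 263: (2993 + 273w) = 263·(14 + w).
So w = (263·14 − 2993)/(273 − 263) = 689/10 ≈ 68.90.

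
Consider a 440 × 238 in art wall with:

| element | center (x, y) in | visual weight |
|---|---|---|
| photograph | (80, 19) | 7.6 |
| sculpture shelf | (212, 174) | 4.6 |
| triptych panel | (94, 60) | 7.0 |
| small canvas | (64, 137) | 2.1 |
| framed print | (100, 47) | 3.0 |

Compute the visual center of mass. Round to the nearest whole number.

(110, 74)

Weights sum to 7.6 + 4.6 + 7.0 + 2.1 + 3.0 = 24.3.
Σw·x = 7.6·80 + 4.6·212 + 7.0·94 + 2.1·64 + 3.0·100 = 2675.6, so x̄ = 2675.6/24.3 ≈ 110.11.
Σw·y = 7.6·19 + 4.6·174 + 7.0·60 + 2.1·137 + 3.0·47 = 1793.5, so ȳ = 1793.5/24.3 ≈ 73.81.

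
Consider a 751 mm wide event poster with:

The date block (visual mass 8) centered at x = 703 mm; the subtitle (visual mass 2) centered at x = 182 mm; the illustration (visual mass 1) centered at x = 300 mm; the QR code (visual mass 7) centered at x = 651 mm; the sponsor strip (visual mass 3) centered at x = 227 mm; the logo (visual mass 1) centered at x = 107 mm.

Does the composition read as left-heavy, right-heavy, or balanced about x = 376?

right-heavy

Total weight = 8 + 2 + 1 + 7 + 3 + 1 = 22.
Σw·x = 8·703 + 2·182 + 1·300 + 7·651 + 3·227 + 1·107 = 11633, so x̄ = 11633/22 ≈ 528.77.
528.8 vs midline 376 → right-heavy.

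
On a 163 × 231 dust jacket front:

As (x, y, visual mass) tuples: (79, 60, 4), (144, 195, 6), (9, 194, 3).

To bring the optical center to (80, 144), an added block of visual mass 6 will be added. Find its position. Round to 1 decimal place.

After adding the added block, total weight = 4 + 6 + 3 + 6 = 19.
Along x: (1207 + 6·x) / 19 = 80 (existing moment 4·79 + 6·144 + 3·9 = 1207) ⇒ x = (1520 − 1207) / 6 ≈ 52.17.
Along y: (1992 + 6·y) / 19 = 144 (existing moment 4·60 + 6·195 + 3·194 = 1992) ⇒ y = (2736 − 1992) / 6 ≈ 124.00.

(52.2, 124.0)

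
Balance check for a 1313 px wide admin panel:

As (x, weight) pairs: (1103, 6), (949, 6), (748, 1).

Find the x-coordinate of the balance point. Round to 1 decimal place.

x ≈ 1004.6

Weights sum to 6 + 6 + 1 = 13.
Σw·x = 6·1103 + 6·949 + 1·748 = 13060, so x̄ = 13060/13 ≈ 1004.62.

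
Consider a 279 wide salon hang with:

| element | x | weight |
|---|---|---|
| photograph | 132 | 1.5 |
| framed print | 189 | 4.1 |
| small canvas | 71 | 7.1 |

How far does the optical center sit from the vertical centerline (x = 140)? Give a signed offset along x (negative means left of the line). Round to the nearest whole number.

≈ -24

Σw = 1.5 + 4.1 + 7.1 = 12.7.
x-moment: 1.5·132 + 4.1·189 + 7.1·71 = 1477.0; centroid 1477.0/12.7 ≈ 116.30.
Difference: 116.30 − 140 ≈ -23.70.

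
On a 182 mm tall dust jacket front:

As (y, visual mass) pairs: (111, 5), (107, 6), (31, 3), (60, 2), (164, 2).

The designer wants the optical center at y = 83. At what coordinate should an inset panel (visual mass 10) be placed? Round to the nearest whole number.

y ≈ 59

With the inset panel, Σw becomes 5 + 6 + 3 + 2 + 2 + 10 = 28.
Along y: (1738 + 10·y) / 28 = 83 (existing moment 5·111 + 6·107 + 3·31 + 2·60 + 2·164 = 1738) ⇒ y = (2324 − 1738) / 10 ≈ 58.60.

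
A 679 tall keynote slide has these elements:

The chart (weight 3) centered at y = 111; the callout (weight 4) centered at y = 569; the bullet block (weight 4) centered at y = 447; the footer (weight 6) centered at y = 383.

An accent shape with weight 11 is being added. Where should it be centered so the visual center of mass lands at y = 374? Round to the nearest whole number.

y ≈ 343

New total weight: (3 + 4 + 4 + 6) + 11 = 28.
y: target moment 28×374 = 10472; current 3·111 + 4·569 + 4·447 + 6·383 = 6695; the accent shape supplies 3777, so y = 3777/11 ≈ 343.36.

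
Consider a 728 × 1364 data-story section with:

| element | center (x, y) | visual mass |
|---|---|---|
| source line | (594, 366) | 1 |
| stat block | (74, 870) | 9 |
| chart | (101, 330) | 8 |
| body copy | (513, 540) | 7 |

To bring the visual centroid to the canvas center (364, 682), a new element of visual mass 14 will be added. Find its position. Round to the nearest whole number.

After adding the new element, total weight = 1 + 9 + 8 + 7 + 14 = 39.
x: need Σw·x = 39·364 = 14196. Existing = 1·594 + 9·74 + 8·101 + 7·513 = 5659. Remainder 8537 / 14 ≈ 609.79.
y: need Σw·y = 39·682 = 26598. Existing = 1·366 + 9·870 + 8·330 + 7·540 = 14616. Remainder 11982 / 14 ≈ 855.86.

(610, 856)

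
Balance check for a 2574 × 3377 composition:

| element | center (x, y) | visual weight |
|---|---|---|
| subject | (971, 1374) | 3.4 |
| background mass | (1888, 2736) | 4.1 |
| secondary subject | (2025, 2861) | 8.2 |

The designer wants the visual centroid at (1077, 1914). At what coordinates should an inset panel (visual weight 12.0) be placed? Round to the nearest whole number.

With the inset panel, Σw becomes 3.4 + 4.1 + 8.2 + 12.0 = 27.7.
x: need Σw·x = 27.7·1077 = 29832.9. Existing = 3.4·971 + 4.1·1888 + 8.2·2025 = 27647.2. Remainder 2185.7 / 12.0 ≈ 182.14.
y: need Σw·y = 27.7·1914 = 53017.8. Existing = 3.4·1374 + 4.1·2736 + 8.2·2861 = 39349.4. Remainder 13668.4 / 12.0 ≈ 1139.03.

(182, 1139)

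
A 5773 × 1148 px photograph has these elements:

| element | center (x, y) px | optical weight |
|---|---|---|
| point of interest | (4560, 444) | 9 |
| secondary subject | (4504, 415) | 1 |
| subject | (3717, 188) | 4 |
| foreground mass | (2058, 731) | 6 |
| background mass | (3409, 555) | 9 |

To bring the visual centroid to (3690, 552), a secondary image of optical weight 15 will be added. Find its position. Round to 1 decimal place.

New total weight: (9 + 1 + 4 + 6 + 9) + 15 = 44.
Along x: (103441 + 15·x) / 44 = 3690 (existing moment 9·4560 + 1·4504 + 4·3717 + 6·2058 + 9·3409 = 103441) ⇒ x = (162360 − 103441) / 15 ≈ 3927.93.
Along y: (14544 + 15·y) / 44 = 552 (existing moment 9·444 + 1·415 + 4·188 + 6·731 + 9·555 = 14544) ⇒ y = (24288 − 14544) / 15 ≈ 649.60.

(3927.9, 649.6)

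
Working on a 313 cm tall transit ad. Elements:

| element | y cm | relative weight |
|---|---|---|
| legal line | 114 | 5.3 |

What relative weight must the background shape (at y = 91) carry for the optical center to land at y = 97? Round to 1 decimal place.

The single fixed element contributes weight 5.3, moment 5.3·114 = 604.2.
For the centroid to hit 97: (604.2 + w·91) / (5.3 + w) = 97.
Rearranging, w·(91 − 97) = 97·5.3 − 604.2 = -90.1, so w ≈ -90.1/-6 = 15.02.

w ≈ 15.0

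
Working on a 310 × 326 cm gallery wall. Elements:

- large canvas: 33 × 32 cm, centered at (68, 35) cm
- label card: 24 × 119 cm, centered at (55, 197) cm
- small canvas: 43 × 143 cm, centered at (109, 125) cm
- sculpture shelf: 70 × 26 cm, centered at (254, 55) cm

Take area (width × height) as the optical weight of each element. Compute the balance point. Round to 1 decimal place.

Taking area as weight: large canvas 33·32 = 1056, label card 24·119 = 2856, small canvas 43·143 = 6149, sculpture shelf 70·26 = 1820. Sum 11881.
Σw·x = 1056·68 + 2856·55 + 6149·109 + 1820·254 = 1361409, so x̄ = 1361409/11881 ≈ 114.59.
Σw·y = 1056·35 + 2856·197 + 6149·125 + 1820·55 = 1468317, so ȳ = 1468317/11881 ≈ 123.59.

(114.6, 123.6)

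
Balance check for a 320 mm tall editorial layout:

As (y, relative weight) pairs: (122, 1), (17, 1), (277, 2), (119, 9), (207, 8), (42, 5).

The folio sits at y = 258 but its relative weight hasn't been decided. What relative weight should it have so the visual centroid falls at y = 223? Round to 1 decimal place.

w ≈ 61.9

Fixed elements: Σw = 1 + 1 + 2 + 9 + 8 + 5 = 26, Σw·y = 1·122 + 1·17 + 2·277 + 9·119 + 8·207 + 5·42 = 3630.
For the centroid to hit 223: (3630 + w·258) / (26 + w) = 223.
Solving: w = (223·26 − 3630) / (258 − 223) = 2168 / 35 ≈ 61.94.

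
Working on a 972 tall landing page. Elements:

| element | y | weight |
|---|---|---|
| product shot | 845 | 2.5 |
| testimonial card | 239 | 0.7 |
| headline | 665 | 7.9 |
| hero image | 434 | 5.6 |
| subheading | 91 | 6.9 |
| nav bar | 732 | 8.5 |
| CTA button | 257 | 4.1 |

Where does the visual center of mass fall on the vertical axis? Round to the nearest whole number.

Total weight = 2.5 + 0.7 + 7.9 + 5.6 + 6.9 + 8.5 + 4.1 = 36.2.
Σw·y = 2.5·845 + 0.7·239 + 7.9·665 + 5.6·434 + 6.9·91 + 8.5·732 + 4.1·257 = 17867.3, so ȳ = 17867.3/36.2 ≈ 493.57.

y ≈ 494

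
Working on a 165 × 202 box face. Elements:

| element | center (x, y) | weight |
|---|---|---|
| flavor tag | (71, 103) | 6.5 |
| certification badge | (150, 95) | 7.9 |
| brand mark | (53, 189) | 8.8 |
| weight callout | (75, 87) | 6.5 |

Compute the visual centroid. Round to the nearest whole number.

Total weight = 6.5 + 7.9 + 8.8 + 6.5 = 29.7.
x-moment: 6.5·71 + 7.9·150 + 8.8·53 + 6.5·75 = 2600.4; centroid 2600.4/29.7 ≈ 87.56.
y-moment: 6.5·103 + 7.9·95 + 8.8·189 + 6.5·87 = 3648.7; centroid 3648.7/29.7 ≈ 122.85.

(88, 123)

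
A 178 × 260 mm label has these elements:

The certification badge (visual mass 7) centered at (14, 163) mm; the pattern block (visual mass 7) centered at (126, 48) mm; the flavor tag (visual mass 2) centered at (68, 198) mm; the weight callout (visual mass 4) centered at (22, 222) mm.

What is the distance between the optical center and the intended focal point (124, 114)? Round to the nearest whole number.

Weights sum to 7 + 7 + 2 + 4 = 20.
x: (7·14 + 7·126 + 2·68 + 4·22) / 20 = 1204 / 20 ≈ 60.20
y: (7·163 + 7·48 + 2·198 + 4·222) / 20 = 2761 / 20 ≈ 138.05
Relative to (124, 114): Δ = (-63.80, 24.05); |Δ| = √(-63.80² + 24.05²) ≈ 68.18.

≈ 68 mm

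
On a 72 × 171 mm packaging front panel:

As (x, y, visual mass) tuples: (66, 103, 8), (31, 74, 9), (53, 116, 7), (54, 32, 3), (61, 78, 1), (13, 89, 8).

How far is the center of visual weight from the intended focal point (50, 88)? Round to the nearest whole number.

Weights sum to 8 + 9 + 7 + 3 + 1 + 8 = 36.
x-moment: 8·66 + 9·31 + 7·53 + 3·54 + 1·61 + 8·13 = 1505; centroid 1505/36 ≈ 41.81.
y-moment: 8·103 + 9·74 + 7·116 + 3·32 + 1·78 + 8·89 = 3188; centroid 3188/36 ≈ 88.56.
Offset from (50, 88): Δx ≈ -8.19, Δy ≈ 0.56; distance = √(Δx² + Δy²) ≈ 8.21.

≈ 8 mm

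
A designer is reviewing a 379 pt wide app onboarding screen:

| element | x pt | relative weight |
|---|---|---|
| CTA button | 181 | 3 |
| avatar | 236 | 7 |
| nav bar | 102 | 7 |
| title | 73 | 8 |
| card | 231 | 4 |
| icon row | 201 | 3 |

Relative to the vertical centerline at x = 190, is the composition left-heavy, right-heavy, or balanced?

Σw = 3 + 7 + 7 + 8 + 4 + 3 = 32.
Σw·x = 3·181 + 7·236 + 7·102 + 8·73 + 4·231 + 3·201 = 5020, so x̄ = 5020/32 ≈ 156.88.
156.9 lies left of the midline 190, so the layout is left-heavy.

left-heavy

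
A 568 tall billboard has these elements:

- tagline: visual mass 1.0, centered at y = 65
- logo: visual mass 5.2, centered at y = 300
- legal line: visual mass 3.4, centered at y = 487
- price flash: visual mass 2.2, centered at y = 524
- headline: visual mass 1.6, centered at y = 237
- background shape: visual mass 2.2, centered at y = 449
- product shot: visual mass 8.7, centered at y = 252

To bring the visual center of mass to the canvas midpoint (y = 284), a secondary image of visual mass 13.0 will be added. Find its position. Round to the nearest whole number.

With the secondary image, Σw becomes 1.0 + 5.2 + 3.4 + 2.2 + 1.6 + 2.2 + 8.7 + 13.0 = 37.3.
Along y: (7993.0 + 13.0·y) / 37.3 = 284 (existing moment 1.0·65 + 5.2·300 + 3.4·487 + 2.2·524 + 1.6·237 + 2.2·449 + 8.7·252 = 7993.0) ⇒ y = (10593.2 − 7993.0) / 13.0 ≈ 200.02.

y ≈ 200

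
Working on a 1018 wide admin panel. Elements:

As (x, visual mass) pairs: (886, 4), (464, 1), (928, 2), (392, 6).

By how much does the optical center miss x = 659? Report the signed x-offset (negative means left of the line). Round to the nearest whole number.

Σw = 4 + 1 + 2 + 6 = 13.
x: (4·886 + 1·464 + 2·928 + 6·392) / 13 = 8216 / 13 ≈ 632.00
Difference: 632.00 − 659 ≈ -27.00.

≈ -27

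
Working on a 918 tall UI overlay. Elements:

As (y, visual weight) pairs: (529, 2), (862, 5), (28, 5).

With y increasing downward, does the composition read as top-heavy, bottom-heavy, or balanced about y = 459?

Σw = 2 + 5 + 5 = 12.
Σw·y = 2·529 + 5·862 + 5·28 = 5508, so ȳ = 5508/12 ≈ 459.00.
459.00 = 459 exactly: balanced.

balanced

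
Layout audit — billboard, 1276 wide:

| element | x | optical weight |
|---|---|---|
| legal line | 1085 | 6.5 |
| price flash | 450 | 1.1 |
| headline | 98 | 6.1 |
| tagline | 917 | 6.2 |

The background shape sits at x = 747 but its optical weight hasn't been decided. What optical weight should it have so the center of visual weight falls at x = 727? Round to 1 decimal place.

w ≈ 31.8

Fixed elements: Σw = 6.5 + 1.1 + 6.1 + 6.2 = 19.9, Σw·x = 6.5·1085 + 1.1·450 + 6.1·98 + 6.2·917 = 13830.7.
Set Σw·x/Σw = 727: (13830.7 + 747w) = 727·(19.9 + w).
Solving: w = (727·19.9 − 13830.7) / (747 − 727) = 636.6 / 20 ≈ 31.83.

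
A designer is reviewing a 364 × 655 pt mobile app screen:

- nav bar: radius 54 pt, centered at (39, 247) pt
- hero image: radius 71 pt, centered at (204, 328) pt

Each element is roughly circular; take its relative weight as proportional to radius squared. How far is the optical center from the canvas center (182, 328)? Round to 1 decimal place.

≈ 48.6 pt

Weights ∝ r²: nav bar 54² = 2916, hero image 71² = 5041; Σw = 7957.
x: (2916·39 + 5041·204) / 7957 = 1142088 / 7957 ≈ 143.53
y: (2916·247 + 5041·328) / 7957 = 2373700 / 7957 ≈ 298.32
Relative to (182, 328): Δ = (-38.47, -29.68); |Δ| = √(-38.47² + -29.68²) ≈ 48.59.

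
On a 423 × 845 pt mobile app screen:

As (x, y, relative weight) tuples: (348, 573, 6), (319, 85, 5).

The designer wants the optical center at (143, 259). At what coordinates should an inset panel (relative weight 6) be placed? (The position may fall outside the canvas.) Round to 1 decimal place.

After adding the inset panel, total weight = 6 + 5 + 6 = 17.
x: target moment 17×143 = 2431; current 6·348 + 5·319 = 3683; the inset panel supplies -1252, so x = -1252/6 ≈ -208.67.
y: target moment 17×259 = 4403; current 6·573 + 5·85 = 3863; the inset panel supplies 540, so y = 540/6 ≈ 90.00.

(-208.7, 90.0)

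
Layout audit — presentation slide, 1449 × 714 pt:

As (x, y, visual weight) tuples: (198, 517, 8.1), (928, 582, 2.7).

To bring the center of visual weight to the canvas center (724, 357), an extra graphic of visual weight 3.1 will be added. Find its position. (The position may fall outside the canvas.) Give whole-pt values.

(1921, -257)

After adding the extra graphic, total weight = 8.1 + 2.7 + 3.1 = 13.9.
x: target moment 13.9×724 = 10063.6; current 8.1·198 + 2.7·928 = 4109.4; the extra graphic supplies 5954.2, so x = 5954.2/3.1 ≈ 1920.71.
y: target moment 13.9×357 = 4962.3; current 8.1·517 + 2.7·582 = 5759.1; the extra graphic supplies -796.8, so y = -796.8/3.1 ≈ -257.03.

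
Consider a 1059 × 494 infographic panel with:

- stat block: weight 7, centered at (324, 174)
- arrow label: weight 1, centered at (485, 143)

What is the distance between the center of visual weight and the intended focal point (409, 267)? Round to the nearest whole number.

≈ 117

Total weight = 7 + 1 = 8.
x-moment: 7·324 + 1·485 = 2753; centroid 2753/8 ≈ 344.12.
y-moment: 7·174 + 1·143 = 1361; centroid 1361/8 ≈ 170.12.
From (409, 267): dx = -64.88, dy = -96.88, so the distance is √(dx²+dy²) ≈ 116.59.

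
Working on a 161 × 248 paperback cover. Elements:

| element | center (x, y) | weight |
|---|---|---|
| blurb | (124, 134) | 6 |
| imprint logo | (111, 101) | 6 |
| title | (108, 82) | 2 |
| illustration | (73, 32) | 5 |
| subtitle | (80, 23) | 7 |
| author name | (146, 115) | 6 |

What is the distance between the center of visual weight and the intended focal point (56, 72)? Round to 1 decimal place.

Total weight = 6 + 6 + 2 + 5 + 7 + 6 = 32.
x: moment 3427 / weight 32 ≈ 107.09
Σw·y = 2585; ȳ = 2585/32 ≈ 80.78.
Relative to (56, 72): Δ = (51.09, 8.78); |Δ| = √(51.09² + 8.78²) ≈ 51.84.

≈ 51.8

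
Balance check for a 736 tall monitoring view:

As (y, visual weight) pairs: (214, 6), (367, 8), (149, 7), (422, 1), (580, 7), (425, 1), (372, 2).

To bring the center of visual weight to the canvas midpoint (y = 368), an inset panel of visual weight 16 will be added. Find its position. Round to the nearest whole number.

y ≈ 422

After adding the inset panel, total weight = 6 + 8 + 7 + 1 + 7 + 1 + 2 + 16 = 48.
y: need Σw·y = 48·368 = 17664. Existing = 6·214 + 8·367 + 7·149 + 1·422 + 7·580 + 1·425 + 2·372 = 10914. Remainder 6750 / 16 ≈ 421.88.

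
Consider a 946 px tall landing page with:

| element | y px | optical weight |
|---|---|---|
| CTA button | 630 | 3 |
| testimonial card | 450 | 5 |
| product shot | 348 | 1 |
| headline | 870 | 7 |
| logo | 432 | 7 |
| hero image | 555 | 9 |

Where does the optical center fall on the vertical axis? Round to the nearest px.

Σw = 3 + 5 + 1 + 7 + 7 + 9 = 32.
Σw·y = 18597; ȳ = 18597/32 ≈ 581.16.

y ≈ 581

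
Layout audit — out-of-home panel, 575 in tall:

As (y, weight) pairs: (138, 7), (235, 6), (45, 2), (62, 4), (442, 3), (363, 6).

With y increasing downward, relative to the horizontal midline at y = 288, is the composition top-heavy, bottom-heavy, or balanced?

top-heavy

Weights sum to 7 + 6 + 2 + 4 + 3 + 6 = 28.
y-moment: 7·138 + 6·235 + 2·45 + 4·62 + 3·442 + 6·363 = 6218; centroid 6218/28 ≈ 222.07.
Since 222.1 is above (smaller y than) 288, the composition reads top-heavy.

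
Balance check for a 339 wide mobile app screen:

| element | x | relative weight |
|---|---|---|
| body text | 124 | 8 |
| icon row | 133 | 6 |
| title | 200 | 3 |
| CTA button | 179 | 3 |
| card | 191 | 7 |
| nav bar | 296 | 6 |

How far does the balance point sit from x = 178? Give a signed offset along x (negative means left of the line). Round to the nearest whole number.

≈ 5

Total weight = 8 + 6 + 3 + 3 + 7 + 6 = 33.
Σw·x = 8·124 + 6·133 + 3·200 + 3·179 + 7·191 + 6·296 = 6040, so x̄ = 6040/33 ≈ 183.03.
Offset from x = 178: 183.03 − 178 ≈ 5.03.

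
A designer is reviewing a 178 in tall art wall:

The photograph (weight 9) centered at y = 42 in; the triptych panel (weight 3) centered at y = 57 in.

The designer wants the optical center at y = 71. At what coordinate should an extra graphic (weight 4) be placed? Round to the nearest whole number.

With the extra graphic, Σw becomes 9 + 3 + 4 = 16.
y: need Σw·y = 16·71 = 1136. Existing = 9·42 + 3·57 = 549. Remainder 587 / 4 ≈ 146.75.

y ≈ 147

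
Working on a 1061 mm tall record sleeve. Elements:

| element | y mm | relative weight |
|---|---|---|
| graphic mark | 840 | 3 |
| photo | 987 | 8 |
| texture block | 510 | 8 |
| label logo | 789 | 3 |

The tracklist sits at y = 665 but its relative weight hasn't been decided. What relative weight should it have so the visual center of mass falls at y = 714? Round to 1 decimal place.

Known weights sum to 3 + 8 + 8 + 3 = 22; their moment is 3·840 + 8·987 + 8·510 + 3·789 = 16863.
Balance at y = 714 requires (16863 + w·665) / (22 + w) = 714.
So w = (714·22 − 16863)/(665 − 714) = -1155/-49 ≈ 23.57.

w ≈ 23.6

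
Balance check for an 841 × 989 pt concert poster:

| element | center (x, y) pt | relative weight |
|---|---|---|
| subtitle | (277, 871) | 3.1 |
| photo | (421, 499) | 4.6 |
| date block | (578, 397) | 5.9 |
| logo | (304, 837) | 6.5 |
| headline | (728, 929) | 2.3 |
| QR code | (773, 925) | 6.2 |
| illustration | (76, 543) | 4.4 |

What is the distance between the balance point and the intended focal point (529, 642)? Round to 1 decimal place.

Σw = 3.1 + 4.6 + 5.9 + 6.5 + 2.3 + 6.2 + 4.4 = 33.0.
x: (3.1·277 + 4.6·421 + 5.9·578 + 6.5·304 + 2.3·728 + 6.2·773 + 4.4·76) / 33.0 = 14982.9 / 33.0 ≈ 454.03
y: (3.1·871 + 4.6·499 + 5.9·397 + 6.5·837 + 2.3·929 + 6.2·925 + 4.4·543) / 33.0 = 23039.2 / 33.0 ≈ 698.16
From (529, 642): dx = -74.97, dy = 56.16, so the distance is √(dx²+dy²) ≈ 93.67.

≈ 93.7 pt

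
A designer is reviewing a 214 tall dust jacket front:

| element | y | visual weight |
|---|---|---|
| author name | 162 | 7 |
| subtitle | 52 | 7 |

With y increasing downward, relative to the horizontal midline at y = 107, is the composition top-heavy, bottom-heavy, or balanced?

Total weight = 7 + 7 = 14.
Σw·y = 7·162 + 7·52 = 1498, so ȳ = 1498/14 ≈ 107.00.
107.00 = 107 exactly: balanced.

balanced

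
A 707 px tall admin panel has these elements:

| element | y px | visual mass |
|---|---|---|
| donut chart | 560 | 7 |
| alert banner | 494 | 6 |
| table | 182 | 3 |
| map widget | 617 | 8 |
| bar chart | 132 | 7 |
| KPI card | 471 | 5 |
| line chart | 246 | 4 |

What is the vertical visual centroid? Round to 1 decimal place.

Σw = 7 + 6 + 3 + 8 + 7 + 5 + 4 = 40.
y: moment 16629 / weight 40 ≈ 415.73

y ≈ 415.7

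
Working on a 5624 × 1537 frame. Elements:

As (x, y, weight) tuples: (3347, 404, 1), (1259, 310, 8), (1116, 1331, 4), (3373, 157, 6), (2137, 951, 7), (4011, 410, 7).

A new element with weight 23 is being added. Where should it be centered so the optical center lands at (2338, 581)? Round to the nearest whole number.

(2164, 603)

New total weight: (1 + 8 + 4 + 6 + 7 + 7) + 23 = 56.
x: need Σw·x = 56·2338 = 130928. Existing = 1·3347 + 8·1259 + 4·1116 + 6·3373 + 7·2137 + 7·4011 = 81157. Remainder 49771 / 23 ≈ 2163.96.
y: need Σw·y = 56·581 = 32536. Existing = 1·404 + 8·310 + 4·1331 + 6·157 + 7·951 + 7·410 = 18677. Remainder 13859 / 23 ≈ 602.57.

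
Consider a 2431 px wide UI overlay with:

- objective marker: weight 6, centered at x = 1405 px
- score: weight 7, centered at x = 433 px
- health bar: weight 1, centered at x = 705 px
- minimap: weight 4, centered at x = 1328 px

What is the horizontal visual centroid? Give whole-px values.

x ≈ 971

Σw = 6 + 7 + 1 + 4 = 18.
x: (6·1405 + 7·433 + 1·705 + 4·1328) / 18 = 17478 / 18 ≈ 971.00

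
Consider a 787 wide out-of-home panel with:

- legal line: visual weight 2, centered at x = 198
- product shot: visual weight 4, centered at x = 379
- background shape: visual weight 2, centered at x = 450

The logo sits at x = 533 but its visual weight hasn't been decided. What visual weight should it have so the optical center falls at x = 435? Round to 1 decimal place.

Existing Σw = 8 (2 + 4 + 2); existing moment 2·198 + 4·379 + 2·450 = 2812.
Set Σw·x/Σw = 435: (2812 + 533w) = 435·(8 + w).
So w = (435·8 − 2812)/(533 − 435) = 668/98 ≈ 6.82.

w ≈ 6.8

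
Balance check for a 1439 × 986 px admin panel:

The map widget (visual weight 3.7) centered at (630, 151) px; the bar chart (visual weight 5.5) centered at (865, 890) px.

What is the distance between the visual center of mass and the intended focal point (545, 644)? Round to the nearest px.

Σw = 3.7 + 5.5 = 9.2.
x: (3.7·630 + 5.5·865) / 9.2 = 7088.5 / 9.2 ≈ 770.49
y: (3.7·151 + 5.5·890) / 9.2 = 5453.7 / 9.2 ≈ 592.79
Offset from (545, 644): Δx ≈ 225.49, Δy ≈ -51.21; distance = √(Δx² + Δy²) ≈ 231.23.

≈ 231 px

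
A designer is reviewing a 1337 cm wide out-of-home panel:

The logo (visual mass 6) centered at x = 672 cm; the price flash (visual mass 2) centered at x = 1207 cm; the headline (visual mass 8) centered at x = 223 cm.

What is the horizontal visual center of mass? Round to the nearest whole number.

Σw = 6 + 2 + 8 = 16.
x-moment: 6·672 + 2·1207 + 8·223 = 8230; centroid 8230/16 ≈ 514.38.

x ≈ 514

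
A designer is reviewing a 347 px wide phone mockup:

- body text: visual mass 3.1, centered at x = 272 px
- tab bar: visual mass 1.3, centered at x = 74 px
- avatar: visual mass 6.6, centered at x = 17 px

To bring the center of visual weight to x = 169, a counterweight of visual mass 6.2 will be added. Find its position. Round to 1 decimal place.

x ≈ 299.2

New total weight: (3.1 + 1.3 + 6.6) + 6.2 = 17.2.
x: target moment 17.2×169 = 2906.8; current 3.1·272 + 1.3·74 + 6.6·17 = 1051.6; the counterweight supplies 1855.2, so x = 1855.2/6.2 ≈ 299.23.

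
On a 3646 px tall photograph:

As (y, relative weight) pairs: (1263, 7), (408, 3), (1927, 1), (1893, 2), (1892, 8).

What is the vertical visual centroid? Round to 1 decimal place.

y ≈ 1472.1

Weights sum to 7 + 3 + 1 + 2 + 8 = 21.
y: (7·1263 + 3·408 + 1·1927 + 2·1893 + 8·1892) / 21 = 30914 / 21 ≈ 1472.10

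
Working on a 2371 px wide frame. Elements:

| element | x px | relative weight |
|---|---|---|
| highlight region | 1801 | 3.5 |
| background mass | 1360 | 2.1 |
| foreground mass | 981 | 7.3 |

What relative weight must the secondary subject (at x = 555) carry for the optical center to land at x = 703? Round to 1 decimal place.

Fixed elements: Σw = 3.5 + 2.1 + 7.3 = 12.9, Σw·x = 3.5·1801 + 2.1·1360 + 7.3·981 = 16320.8.
For the centroid to hit 703: (16320.8 + w·555) / (12.9 + w) = 703.
Rearranging, w·(555 − 703) = 703·12.9 − 16320.8 = -7252.1, so w ≈ -7252.1/-148 = 49.00.

w ≈ 49.0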